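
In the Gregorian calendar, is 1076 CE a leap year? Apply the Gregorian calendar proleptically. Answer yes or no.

yes

1076 is divisible by 4 and not by 100, so it is a leap year.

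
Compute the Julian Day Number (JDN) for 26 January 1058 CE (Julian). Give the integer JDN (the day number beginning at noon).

2107518

Equivalently 1 February 1058 (proleptic Gregorian).
JDN 2299161 is 15 October 1582 CE (Gregorian); the target day is −191643 days from there, so JDN = 2107518.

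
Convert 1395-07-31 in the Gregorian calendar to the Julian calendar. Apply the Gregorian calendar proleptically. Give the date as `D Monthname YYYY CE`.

23 July 1395 CE

For dates in this range the Gregorian date is 8 days ahead of the Julian.
31 July 1395 Gregorian − 8 days → 23 July 1395 Julian.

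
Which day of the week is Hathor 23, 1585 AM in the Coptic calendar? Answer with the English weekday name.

This is JDN 2403668 (1 December 1868 Gregorian).
2403668 ≡ 1 (mod 7); counting from Monday = 0 gives Tuesday.

Tuesday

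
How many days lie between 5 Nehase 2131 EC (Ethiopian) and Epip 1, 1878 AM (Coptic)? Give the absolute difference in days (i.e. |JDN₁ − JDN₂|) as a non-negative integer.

8367

First date → JDN 2502537; second date → JDN 2510904.
The interval is |2502537 − 2510904| = 8367 days.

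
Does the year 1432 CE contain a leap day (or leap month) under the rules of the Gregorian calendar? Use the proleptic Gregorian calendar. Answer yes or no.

yes

1432 is divisible by 4 and not by 100, so it is a leap year.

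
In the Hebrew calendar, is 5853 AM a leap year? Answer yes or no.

Hebrew year 5853 is year 1 of its 19-year Metonic cycle; leap years are at positions 3, 6, 8, 11, 14, 17, 19, so it is a common year (12 months).

no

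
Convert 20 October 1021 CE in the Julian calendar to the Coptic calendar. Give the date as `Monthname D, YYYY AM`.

Paopi 23, 738 AM

Both dates share Julian Day Number 2094271; in the Coptic calendar that is 23 Paopi 738 AM.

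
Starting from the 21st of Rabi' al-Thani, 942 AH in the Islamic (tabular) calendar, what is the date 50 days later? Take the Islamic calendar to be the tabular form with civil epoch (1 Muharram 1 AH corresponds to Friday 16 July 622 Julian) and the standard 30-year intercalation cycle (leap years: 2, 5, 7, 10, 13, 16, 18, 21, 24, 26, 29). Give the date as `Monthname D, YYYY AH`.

Jumada al-Thani 12, 942 AH

The starting date is JDN 2282008; 2282008 + 50 = 2282058.
JDN 2282058 corresponds to Jumada al-Thani 12, 942 AH.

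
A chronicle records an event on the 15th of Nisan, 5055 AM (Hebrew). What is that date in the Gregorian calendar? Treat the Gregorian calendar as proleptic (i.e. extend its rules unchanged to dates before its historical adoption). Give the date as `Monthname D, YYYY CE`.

April 9, 1295 CE

Julian Day Number of the source date = 2194148.
Converting JDN 2194148 to the Gregorian calendar gives 9 April 1295 CE.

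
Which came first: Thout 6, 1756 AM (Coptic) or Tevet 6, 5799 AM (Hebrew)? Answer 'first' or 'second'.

The two dates have Julian Day Numbers 2466049 and 2465791 respectively.
Since 2465791 < 2466049, the second date comes first.

second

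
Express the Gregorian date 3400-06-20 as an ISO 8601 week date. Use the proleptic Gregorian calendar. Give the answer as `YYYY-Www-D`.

3400-W25-5

The weekday is Friday (ISO weekday 5).
That Friday belongs to ISO week 25 of ISO year 3400.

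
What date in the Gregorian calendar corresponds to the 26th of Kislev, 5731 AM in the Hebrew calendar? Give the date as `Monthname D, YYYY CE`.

Julian Day Number of the source date = 2440945.
Converting JDN 2440945 to the Gregorian calendar gives 24 December 1970 CE.

December 24, 1970 CE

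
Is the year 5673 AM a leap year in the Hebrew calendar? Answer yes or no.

yes

Hebrew year 5673 is year 11 of its 19-year Metonic cycle; leap years are at positions 3, 6, 8, 11, 14, 17, 19, so it is a leap year (13 months).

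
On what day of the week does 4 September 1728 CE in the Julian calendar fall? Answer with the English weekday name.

Wednesday

In the Gregorian calendar this is 15 September 1728 (JDN 2352457).
2352457 ≡ 2 (mod 7); counting from Monday = 0 gives Wednesday.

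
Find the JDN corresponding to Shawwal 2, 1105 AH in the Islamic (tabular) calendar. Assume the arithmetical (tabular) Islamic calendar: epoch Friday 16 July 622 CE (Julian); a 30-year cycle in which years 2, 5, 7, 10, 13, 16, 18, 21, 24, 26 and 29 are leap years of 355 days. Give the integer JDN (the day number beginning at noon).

In the Gregorian calendar the same day is 27 May 1694.
JDN 2451545 is 1 January 2000 CE (Gregorian); the target day is −111617 days from there, so JDN = 2339928.

2339928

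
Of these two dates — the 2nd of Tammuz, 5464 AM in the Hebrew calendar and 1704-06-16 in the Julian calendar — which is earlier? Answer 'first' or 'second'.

Converting both to JDN: 2343618 vs 2343611; the smaller is the second.

second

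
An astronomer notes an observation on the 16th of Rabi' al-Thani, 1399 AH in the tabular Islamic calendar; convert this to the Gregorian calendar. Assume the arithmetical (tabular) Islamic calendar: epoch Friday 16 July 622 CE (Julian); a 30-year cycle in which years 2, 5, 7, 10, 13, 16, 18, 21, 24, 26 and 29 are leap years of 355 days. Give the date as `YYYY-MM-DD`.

Julian Day Number of the source date = 2443949.
Converting JDN 2443949 to the Gregorian calendar gives 16 March 1979 CE.

1979-03-16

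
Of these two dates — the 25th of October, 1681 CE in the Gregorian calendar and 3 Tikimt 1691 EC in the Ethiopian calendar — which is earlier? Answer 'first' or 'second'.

Converting both to JDN: 2335331 vs 2341525; the smaller is the first.

first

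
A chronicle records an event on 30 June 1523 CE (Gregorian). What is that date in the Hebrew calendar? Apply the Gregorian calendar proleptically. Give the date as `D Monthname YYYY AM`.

7 Tammuz 5283 AM

Both dates share Julian Day Number 2277504; in the Hebrew calendar that is 7 Tammuz 5283 AM.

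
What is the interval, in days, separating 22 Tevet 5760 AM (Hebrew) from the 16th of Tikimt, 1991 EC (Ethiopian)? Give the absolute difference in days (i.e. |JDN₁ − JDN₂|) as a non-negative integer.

431

JDN of the first date = 2451544.
JDN of the second date = 2451113.
|2451113 − 2451544| = 431.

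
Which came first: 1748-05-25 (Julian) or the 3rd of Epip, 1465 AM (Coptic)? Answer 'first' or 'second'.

first

Converting both to JDN: 2359660 vs 2360058; the smaller is the first.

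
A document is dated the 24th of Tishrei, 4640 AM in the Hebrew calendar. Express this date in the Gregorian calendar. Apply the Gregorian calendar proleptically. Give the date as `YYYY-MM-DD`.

0879-10-18

Julian Day Number of the source date = 2042399.
Converting JDN 2042399 to the Gregorian calendar gives 18 October 879 CE.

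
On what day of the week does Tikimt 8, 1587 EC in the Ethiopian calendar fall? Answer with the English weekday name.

Saturday

Equivalently 15 October 1594 Gregorian, JDN 2303544.
2303544 ≡ 5 (mod 7); counting from Monday = 0 gives Saturday.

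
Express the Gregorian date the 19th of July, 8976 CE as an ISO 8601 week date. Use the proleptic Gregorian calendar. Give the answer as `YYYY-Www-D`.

The weekday is Friday (ISO weekday 5).
That Friday belongs to ISO week 29 of ISO year 8976.

8976-W29-5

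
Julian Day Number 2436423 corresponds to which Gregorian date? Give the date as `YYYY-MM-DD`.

1958-08-07

Counting from JDN 2299161 = 15 Oct 1582 gives an offset of 137262 days.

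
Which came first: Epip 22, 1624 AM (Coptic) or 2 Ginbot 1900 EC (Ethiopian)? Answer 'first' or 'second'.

Converting both to JDN: 2418152 vs 2418072; the smaller is the second.

second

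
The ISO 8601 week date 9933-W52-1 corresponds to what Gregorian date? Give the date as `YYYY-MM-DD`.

9933-12-25

ISO week 1 of 9933 is the week containing the first Thursday of 9933.
Week 52, day 1 (Monday) lands on 9933-12-25.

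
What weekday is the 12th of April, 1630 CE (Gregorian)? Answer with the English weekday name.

Since JDN mod 7 = 4 (0 = Monday), the day is Friday.

Friday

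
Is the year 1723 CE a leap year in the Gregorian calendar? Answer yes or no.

no

1723 is not divisible by 4, so it is a common year.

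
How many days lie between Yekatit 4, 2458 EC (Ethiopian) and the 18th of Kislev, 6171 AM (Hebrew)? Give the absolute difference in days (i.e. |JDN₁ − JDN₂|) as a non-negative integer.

First date → JDN 2621793; second date → JDN 2601643.
The interval is |2621793 − 2601643| = 20150 days.

20150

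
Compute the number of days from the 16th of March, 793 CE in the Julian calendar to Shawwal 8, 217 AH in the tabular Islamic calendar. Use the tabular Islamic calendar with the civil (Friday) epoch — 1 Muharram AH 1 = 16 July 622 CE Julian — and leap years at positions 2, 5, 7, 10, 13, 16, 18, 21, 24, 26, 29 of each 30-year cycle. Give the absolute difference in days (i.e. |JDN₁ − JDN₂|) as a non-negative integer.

First date → JDN 2010776; second date → JDN 2025256.
The interval is |2010776 − 2025256| = 14480 days.

14480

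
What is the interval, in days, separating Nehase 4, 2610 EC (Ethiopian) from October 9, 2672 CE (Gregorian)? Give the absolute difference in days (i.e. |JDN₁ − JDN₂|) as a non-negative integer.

19779

JDN of the first date = 2677491.
JDN of the second date = 2697270.
|2697270 − 2677491| = 19779.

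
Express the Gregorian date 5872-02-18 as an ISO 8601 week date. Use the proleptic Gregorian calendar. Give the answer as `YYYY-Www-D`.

5872-W07-7

The weekday is Sunday (ISO weekday 7).
That Sunday belongs to ISO week 7 of ISO year 5872.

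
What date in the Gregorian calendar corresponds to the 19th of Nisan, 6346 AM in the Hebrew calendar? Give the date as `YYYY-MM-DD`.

Both dates share Julian Day Number 2665696; in the Gregorian calendar that is 29 April 2586 CE.

2586-04-29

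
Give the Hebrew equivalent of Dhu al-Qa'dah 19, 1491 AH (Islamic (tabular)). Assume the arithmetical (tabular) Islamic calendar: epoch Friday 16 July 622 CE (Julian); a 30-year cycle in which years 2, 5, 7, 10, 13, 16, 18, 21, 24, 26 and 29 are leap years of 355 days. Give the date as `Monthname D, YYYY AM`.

Tevet 19, 5829 AM

The source date corresponds to 12 January 2069 in the Gregorian calendar (JDN 2476759).
That day falls on 19 Tevet 5829 AM in the Hebrew calendar.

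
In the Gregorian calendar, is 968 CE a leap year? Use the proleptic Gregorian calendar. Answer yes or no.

yes

968 is divisible by 4 and not by 100, so it is a leap year.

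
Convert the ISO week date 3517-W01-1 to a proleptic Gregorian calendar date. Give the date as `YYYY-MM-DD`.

3517-01-01

ISO week 1 of 3517 is the week containing the first Thursday of 3517.
Week 1, day 1 (Monday) lands on 3517-01-01.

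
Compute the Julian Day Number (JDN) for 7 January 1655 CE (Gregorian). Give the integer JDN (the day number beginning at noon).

JDN 2400001 is 17 November 1858 CE (Gregorian), MJD 0; the target day is −74458 days from there, so JDN = 2325543.

2325543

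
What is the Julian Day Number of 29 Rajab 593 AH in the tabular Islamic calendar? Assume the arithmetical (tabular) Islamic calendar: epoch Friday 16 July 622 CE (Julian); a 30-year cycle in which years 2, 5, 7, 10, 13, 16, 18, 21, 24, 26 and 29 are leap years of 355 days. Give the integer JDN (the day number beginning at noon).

2158430

In the proleptic Gregorian calendar the same day is 24 June 1197.
JDN 2299161 is 15 October 1582 CE (Gregorian); the target day is −140731 days from there, so JDN = 2158430.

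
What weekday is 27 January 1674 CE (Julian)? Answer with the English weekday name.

This is JDN 2332513 (6 February 1674 Gregorian).
Since JDN mod 7 = 1 (0 = Monday), the day is Tuesday.

Tuesday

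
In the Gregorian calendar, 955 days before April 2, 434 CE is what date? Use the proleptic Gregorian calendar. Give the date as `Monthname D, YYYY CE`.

August 21, 431 CE

JDN of April 2, 434 CE = 1879667.
1879667 − 955 = 1878712.
JDN 1878712 in the Gregorian calendar is August 21, 431 CE.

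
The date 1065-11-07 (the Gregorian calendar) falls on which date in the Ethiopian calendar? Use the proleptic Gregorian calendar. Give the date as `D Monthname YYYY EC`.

Both dates share Julian Day Number 2110354; in the Ethiopian calendar that is 5 Hidar 1058 EC.

5 Hidar 1058 EC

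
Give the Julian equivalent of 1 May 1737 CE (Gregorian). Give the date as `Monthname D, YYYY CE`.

April 20, 1737 CE

For dates in this range the Gregorian date is 11 days ahead of the Julian.
1 May 1737 Gregorian − 11 days → 20 April 1737 Julian.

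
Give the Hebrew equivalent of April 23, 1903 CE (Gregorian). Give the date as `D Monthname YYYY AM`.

26 Nisan 5663 AM

Julian Day Number of the source date = 2416228.
Converting JDN 2416228 to the Hebrew calendar gives 26 Nisan 5663 AM.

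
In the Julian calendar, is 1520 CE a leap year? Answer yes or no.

1520 mod 4 = 0, so it is a leap year in the Julian calendar.

yes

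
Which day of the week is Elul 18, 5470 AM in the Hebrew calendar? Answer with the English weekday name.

This is JDN 2345880 (13 September 1710 Gregorian).
Since JDN mod 7 = 5 (0 = Monday), the day is Saturday.

Saturday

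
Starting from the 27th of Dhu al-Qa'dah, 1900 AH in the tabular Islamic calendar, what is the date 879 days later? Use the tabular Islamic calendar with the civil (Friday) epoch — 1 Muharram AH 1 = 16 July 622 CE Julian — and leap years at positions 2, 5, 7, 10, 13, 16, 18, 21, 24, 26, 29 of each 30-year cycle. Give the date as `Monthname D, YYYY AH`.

Counting 879 days forward from JDN 2621703 reaches JDN 2622582, which is Jumada al-Awwal 20, 1903 AH.

Jumada al-Awwal 20, 1903 AH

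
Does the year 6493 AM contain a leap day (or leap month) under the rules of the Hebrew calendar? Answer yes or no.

yes

Hebrew year 6493 is year 14 of its 19-year Metonic cycle; leap years are at positions 3, 6, 8, 11, 14, 17, 19, so it is a leap year (13 months).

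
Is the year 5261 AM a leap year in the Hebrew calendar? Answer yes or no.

Hebrew year 5261 is year 17 of its 19-year Metonic cycle; leap years are at positions 3, 6, 8, 11, 14, 17, 19, so it is a leap year (13 months).

yes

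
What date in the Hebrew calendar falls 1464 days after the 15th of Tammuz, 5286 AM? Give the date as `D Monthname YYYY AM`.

4 Tammuz 5290 AM

JDN of the 15th of Tammuz, 5286 AM = 2278606.
2278606 + 1464 = 2280070.
JDN 2280070 in the Hebrew calendar is 4 Tammuz 5290 AM.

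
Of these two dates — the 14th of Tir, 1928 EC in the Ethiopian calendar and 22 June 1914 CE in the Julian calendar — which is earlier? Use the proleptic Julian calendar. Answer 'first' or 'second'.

The two dates have Julian Day Numbers 2428191 and 2420319 respectively.
Since 2420319 < 2428191, the second date comes first.

second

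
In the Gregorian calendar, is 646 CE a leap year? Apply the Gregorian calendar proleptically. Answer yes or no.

no

646 is not divisible by 4, so it is a common year.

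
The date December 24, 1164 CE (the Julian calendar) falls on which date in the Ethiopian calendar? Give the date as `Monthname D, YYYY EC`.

Tahsas 28, 1157 EC

The source date corresponds to 31 December 1164 in the proleptic Gregorian calendar (JDN 2146567).
That day falls on 28 Tahsas 1157 EC in the Ethiopian calendar.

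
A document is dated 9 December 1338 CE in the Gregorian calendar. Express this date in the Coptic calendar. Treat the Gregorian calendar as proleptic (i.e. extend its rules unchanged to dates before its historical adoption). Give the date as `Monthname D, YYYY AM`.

Both dates share Julian Day Number 2210097; in the Coptic calendar that is 5 Koiak 1055 AM.

Koiak 5, 1055 AM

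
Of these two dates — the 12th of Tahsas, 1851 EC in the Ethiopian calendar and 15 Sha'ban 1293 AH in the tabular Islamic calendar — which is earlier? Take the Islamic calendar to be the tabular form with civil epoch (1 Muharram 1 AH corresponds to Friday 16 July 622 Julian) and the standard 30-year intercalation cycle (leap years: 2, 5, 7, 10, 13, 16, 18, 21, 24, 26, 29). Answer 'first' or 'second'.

first

The two dates have Julian Day Numbers 2400034 and 2406503 respectively.
Since 2400034 < 2406503, the first date comes first.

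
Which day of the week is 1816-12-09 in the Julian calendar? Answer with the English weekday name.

Saturday

In the Gregorian calendar this is 21 December 1816 (JDN 2384695).
Since JDN mod 7 = 5 (0 = Monday), the day is Saturday.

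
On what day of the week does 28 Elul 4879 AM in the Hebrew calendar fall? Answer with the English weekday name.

Equivalently 13 September 1119 Gregorian, JDN 2130021.
2130021 ≡ 5 (mod 7); counting from Monday = 0 gives Saturday.

Saturday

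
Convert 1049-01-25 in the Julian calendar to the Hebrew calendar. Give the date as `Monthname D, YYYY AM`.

Shevat 19, 4809 AM

The source date corresponds to 31 January 1049 in the proleptic Gregorian calendar (JDN 2104230).
That day falls on 19 Shevat 4809 AM in the Hebrew calendar.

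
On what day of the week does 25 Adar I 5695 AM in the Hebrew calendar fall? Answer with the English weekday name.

In the Gregorian calendar this is 28 February 1935 (JDN 2427862).
2427862 ≡ 3 (mod 7); counting from Monday = 0 gives Thursday.

Thursday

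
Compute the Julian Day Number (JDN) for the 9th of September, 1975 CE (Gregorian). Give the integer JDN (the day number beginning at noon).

JDN 2299161 is 15 October 1582 CE (Gregorian); the target day is +143504 days from there, so JDN = 2442665.

2442665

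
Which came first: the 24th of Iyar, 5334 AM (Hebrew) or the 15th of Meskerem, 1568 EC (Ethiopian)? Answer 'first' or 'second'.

first

First date → JDN 2296096; second date → JDN 2296582.
JDN 2296096 < JDN 2296582, so the first date is earlier.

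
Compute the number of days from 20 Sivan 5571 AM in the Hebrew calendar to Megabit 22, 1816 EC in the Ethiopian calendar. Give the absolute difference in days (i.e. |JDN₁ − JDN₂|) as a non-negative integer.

JDN of the first date = 2382676.
JDN of the second date = 2387351.
|2387351 − 2382676| = 4675.

4675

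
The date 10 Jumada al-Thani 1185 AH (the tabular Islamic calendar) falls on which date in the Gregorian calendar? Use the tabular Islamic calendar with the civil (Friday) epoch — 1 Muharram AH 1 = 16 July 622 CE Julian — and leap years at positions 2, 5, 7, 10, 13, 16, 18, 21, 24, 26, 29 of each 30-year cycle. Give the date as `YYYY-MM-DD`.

1771-09-20

Julian Day Number of the source date = 2368167.
Converting JDN 2368167 to the Gregorian calendar gives 20 September 1771 CE.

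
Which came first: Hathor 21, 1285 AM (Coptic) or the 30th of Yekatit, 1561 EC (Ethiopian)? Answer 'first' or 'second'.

Converting both to JDN: 2294091 vs 2294190; the smaller is the first.

first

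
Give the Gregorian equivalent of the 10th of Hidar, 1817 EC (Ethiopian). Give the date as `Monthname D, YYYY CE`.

November 18, 1824 CE

Julian Day Number of the source date = 2387584.
Converting JDN 2387584 to the Gregorian calendar gives 18 November 1824 CE.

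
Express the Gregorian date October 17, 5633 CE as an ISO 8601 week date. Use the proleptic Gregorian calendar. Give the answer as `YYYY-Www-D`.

5633-W42-1

The weekday is Monday (ISO weekday 1).
That Monday belongs to ISO week 42 of ISO year 5633.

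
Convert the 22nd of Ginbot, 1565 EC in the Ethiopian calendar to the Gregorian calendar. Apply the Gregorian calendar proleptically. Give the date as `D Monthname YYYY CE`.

27 May 1573 CE

Julian Day Number of the source date = 2295733.
Converting JDN 2295733 to the Gregorian calendar gives 27 May 1573 CE.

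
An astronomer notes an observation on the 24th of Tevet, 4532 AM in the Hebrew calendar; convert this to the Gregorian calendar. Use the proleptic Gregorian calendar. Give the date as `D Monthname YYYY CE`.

Julian Day Number of the source date = 2003035.
Converting JDN 2003035 to the Gregorian calendar gives 9 January 772 CE.

9 January 772 CE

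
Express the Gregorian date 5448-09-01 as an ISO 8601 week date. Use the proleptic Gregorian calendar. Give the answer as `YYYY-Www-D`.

The weekday is Friday (ISO weekday 5).
That Friday belongs to ISO week 35 of ISO year 5448.

5448-W35-5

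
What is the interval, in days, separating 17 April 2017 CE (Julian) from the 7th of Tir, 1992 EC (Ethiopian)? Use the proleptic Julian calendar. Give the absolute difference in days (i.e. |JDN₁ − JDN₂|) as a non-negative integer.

JDN of the first date = 2457874.
JDN of the second date = 2451560.
|2451560 − 2457874| = 6314.

6314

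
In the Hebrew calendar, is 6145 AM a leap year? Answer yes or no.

Hebrew year 6145 is year 8 of its 19-year Metonic cycle; leap years are at positions 3, 6, 8, 11, 14, 17, 19, so it is a leap year (13 months).

yes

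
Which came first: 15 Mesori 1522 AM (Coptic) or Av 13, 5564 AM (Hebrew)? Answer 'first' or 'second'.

Converting both to JDN: 2380919 vs 2380159; the smaller is the second.

second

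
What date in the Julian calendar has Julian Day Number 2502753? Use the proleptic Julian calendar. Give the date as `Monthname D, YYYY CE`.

March 1, 2140 CE

JDN 2502753 is 15 March 2140 in the Gregorian calendar.
In the Julian calendar that day is March 1, 2140 CE.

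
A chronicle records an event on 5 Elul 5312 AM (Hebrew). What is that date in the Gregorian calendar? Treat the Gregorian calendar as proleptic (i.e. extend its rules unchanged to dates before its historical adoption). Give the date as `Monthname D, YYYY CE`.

September 4, 1552 CE

Both dates share Julian Day Number 2288163; in the Gregorian calendar that is 4 September 1552 CE.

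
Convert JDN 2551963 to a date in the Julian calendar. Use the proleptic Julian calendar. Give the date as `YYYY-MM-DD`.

2274-11-23

The Gregorian equivalent of JDN 2551963 is 8 December 2274.
In the Julian calendar that day is 2274-11-23.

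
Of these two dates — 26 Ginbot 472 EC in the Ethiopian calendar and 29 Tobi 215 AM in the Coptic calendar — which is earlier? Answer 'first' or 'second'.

first

First date → JDN 1896519; second date → JDN 1903341.
JDN 1896519 < JDN 1903341, so the first date is earlier.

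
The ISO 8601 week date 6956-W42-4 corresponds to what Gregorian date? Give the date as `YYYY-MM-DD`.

6956-10-14

ISO week 1 of 6956 is the week containing the first Thursday of 6956.
Week 42, day 4 (Thursday) lands on 6956-10-14.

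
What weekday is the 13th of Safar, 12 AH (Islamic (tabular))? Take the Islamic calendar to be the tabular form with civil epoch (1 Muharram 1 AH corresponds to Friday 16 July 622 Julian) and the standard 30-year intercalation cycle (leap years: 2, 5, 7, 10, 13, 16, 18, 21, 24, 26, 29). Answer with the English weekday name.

This is JDN 1952380 (2 May 633 Gregorian).
1952380 ≡ 3 (mod 7); counting from Monday = 0 gives Thursday.

Thursday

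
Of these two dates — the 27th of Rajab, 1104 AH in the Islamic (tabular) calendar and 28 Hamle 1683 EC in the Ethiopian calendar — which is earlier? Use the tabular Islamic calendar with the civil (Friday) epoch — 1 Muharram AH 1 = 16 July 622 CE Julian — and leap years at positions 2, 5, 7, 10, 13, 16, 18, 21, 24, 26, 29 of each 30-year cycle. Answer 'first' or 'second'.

First date → JDN 2339509; second date → JDN 2338898.
JDN 2338898 < JDN 2339509, so the second date is earlier.

second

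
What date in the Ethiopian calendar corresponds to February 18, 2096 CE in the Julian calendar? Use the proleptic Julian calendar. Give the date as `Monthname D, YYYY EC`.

Yekatit 23, 2088 EC

Both dates share Julian Day Number 2486670; in the Ethiopian calendar that is 23 Yekatit 2088 EC.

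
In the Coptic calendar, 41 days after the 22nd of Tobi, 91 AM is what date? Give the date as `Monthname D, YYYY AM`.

The starting date is JDN 1858043; 1858043 + 41 = 1858084.
JDN 1858084 corresponds to Paremhat 3, 91 AM.

Paremhat 3, 91 AM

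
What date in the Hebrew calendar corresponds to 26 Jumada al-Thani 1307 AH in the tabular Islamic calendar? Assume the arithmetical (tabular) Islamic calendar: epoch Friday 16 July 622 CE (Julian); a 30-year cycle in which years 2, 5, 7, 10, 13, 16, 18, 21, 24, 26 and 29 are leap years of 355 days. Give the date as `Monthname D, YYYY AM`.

Both dates share Julian Day Number 2411416; in the Hebrew calendar that is 27 Shevat 5650 AM.

Shevat 27, 5650 AM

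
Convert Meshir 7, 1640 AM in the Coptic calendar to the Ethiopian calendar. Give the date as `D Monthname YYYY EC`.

7 Yekatit 1916 EC

Julian Day Number of the source date = 2423831.
Converting JDN 2423831 to the Ethiopian calendar gives 7 Yekatit 1916 EC.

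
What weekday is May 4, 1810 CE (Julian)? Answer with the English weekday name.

Equivalently 16 May 1810 Gregorian, JDN 2382284.
Since JDN mod 7 = 2 (0 = Monday), the day is Wednesday.

Wednesday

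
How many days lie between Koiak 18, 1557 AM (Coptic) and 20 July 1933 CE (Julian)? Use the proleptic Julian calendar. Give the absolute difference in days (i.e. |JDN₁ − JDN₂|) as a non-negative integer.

33821

JDN of the first date = 2393466.
JDN of the second date = 2427287.
|2427287 − 2393466| = 33821.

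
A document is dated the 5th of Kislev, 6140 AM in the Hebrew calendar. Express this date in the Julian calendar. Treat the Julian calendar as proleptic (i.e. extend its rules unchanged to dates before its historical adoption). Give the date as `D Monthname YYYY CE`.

Both dates share Julian Day Number 2590291; in the Julian calendar that is 31 October 2379 CE.

31 October 2379 CE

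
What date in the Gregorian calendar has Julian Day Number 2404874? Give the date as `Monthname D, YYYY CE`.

JDN 2451545 is 1 Jan 2000; 2404874 is −46671 days from there.

March 21, 1872 CE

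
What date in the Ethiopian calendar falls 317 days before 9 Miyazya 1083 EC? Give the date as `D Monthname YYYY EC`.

JDN of 9 Miyazya 1083 EC = 2119639.
2119639 − 317 = 2119322.
JDN 2119322 in the Ethiopian calendar is 27 Ginbot 1082 EC.

27 Ginbot 1082 EC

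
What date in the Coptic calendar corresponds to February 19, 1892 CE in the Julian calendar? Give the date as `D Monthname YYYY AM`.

Both dates share Julian Day Number 2412160; in the Coptic calendar that is 24 Meshir 1608 AM.

24 Meshir 1608 AM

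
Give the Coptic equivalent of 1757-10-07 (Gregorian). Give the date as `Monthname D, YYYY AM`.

Both dates share Julian Day Number 2363071; in the Coptic calendar that is 29 Thout 1474 AM.

Thout 29, 1474 AM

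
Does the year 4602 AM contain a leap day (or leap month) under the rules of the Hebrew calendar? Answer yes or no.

Hebrew year 4602 is year 4 of its 19-year Metonic cycle; leap years are at positions 3, 6, 8, 11, 14, 17, 19, so it is a common year (12 months).

no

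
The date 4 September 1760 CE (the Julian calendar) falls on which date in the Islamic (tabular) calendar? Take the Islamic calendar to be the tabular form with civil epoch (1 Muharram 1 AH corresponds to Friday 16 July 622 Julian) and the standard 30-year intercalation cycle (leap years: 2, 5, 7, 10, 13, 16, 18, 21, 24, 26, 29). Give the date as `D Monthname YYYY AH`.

Julian Day Number of the source date = 2364145.
Converting JDN 2364145 to the tabular Islamic calendar gives 4 Safar 1174 AH.

4 Safar 1174 AH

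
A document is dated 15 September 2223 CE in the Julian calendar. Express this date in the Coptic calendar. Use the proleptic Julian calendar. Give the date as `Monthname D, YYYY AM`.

Thout 17, 1940 AM

The source date corresponds to 30 September 2223 in the Gregorian calendar (JDN 2533266).
That day falls on 17 Thout 1940 AM in the Coptic calendar.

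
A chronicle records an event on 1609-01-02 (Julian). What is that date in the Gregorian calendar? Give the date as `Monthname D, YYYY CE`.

For dates in this range the Gregorian date is 10 days ahead of the Julian.
2 January 1609 Julian + 10 days → 12 January 1609 Gregorian.

January 12, 1609 CE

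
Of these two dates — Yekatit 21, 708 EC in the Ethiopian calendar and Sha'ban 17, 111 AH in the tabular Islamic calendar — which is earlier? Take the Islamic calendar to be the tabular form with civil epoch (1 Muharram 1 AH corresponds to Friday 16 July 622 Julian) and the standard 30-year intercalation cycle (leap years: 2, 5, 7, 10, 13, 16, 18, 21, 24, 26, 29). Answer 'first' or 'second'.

first

The two dates have Julian Day Numbers 1982623 and 1987643 respectively.
Since 1982623 < 1987643, the first date comes first.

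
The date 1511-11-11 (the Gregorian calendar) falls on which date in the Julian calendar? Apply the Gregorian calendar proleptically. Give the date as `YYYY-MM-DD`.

At this point the Julian calendar is 10 days behind the Gregorian.
11 November 1511 Gregorian − 10 days → 1 November 1511 Julian.

1511-11-01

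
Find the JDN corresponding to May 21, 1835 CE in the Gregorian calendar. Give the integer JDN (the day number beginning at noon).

JDN 2451545 is 1 January 2000 CE (Gregorian); the target day is −60125 days from there, so JDN = 2391420.

2391420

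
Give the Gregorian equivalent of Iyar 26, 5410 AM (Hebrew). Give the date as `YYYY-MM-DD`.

Julian Day Number of the source date = 2323857.
Converting JDN 2323857 to the Gregorian calendar gives 27 May 1650 CE.

1650-05-27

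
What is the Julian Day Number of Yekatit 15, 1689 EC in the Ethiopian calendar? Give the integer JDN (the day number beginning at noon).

In the Gregorian calendar the same day is 19 February 1697.
JDN 2299161 is 15 October 1582 CE (Gregorian); the target day is +41766 days from there, so JDN = 2340927.

2340927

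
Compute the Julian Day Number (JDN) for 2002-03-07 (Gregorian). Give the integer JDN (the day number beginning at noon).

JDN 2451545 is 1 January 2000 CE (Gregorian); the target day is +796 days from there, so JDN = 2452341.

2452341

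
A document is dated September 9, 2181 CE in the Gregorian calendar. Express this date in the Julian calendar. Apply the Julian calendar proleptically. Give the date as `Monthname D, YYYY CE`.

At this point the Julian calendar is 14 days behind the Gregorian.
9 September 2181 Gregorian − 14 days → 26 August 2181 Julian.

August 26, 2181 CE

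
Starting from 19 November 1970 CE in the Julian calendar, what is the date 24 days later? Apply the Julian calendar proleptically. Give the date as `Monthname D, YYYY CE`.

December 13, 1970 CE

JDN of 19 November 1970 CE = 2440923.
2440923 + 24 = 2440947.
JDN 2440947 in the Julian calendar is December 13, 1970 CE.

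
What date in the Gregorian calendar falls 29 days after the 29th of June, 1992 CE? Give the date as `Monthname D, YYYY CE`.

July 28, 1992 CE

JDN of the 29th of June, 1992 CE = 2448803.
2448803 + 29 = 2448832.
JDN 2448832 in the Gregorian calendar is July 28, 1992 CE.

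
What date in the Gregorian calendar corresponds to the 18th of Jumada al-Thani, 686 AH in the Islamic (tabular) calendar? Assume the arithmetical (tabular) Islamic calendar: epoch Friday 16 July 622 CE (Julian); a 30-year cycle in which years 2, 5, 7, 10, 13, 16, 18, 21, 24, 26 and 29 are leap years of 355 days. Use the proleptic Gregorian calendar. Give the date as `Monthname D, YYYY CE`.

August 7, 1287 CE

Julian Day Number of the source date = 2191346.
Converting JDN 2191346 to the Gregorian calendar gives 7 August 1287 CE.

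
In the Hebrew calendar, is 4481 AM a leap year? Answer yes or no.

Hebrew year 4481 is year 16 of its 19-year Metonic cycle; leap years are at positions 3, 6, 8, 11, 14, 17, 19, so it is a common year (12 months).

no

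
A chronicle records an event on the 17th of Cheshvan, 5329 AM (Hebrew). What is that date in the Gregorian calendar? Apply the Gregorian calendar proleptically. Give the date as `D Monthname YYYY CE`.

Julian Day Number of the source date = 2294082.
Converting JDN 2294082 to the Gregorian calendar gives 18 November 1568 CE.

18 November 1568 CE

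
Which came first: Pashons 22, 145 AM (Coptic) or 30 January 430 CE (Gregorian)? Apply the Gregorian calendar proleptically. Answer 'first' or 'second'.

first

The two dates have Julian Day Numbers 1877887 and 1878144 respectively.
Since 1877887 < 1878144, the first date comes first.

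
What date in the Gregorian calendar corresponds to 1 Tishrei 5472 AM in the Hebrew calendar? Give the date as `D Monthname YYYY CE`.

14 September 1711 CE

Julian Day Number of the source date = 2346246.
Converting JDN 2346246 to the Gregorian calendar gives 14 September 1711 CE.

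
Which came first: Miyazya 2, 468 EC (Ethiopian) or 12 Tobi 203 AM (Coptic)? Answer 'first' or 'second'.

first

First date → JDN 1895004; second date → JDN 1898941.
JDN 1895004 < JDN 1898941, so the first date is earlier.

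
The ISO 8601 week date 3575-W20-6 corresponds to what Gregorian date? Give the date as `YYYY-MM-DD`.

ISO week 1 of 3575 is the week containing the first Thursday of 3575.
Week 20, day 6 (Saturday) lands on 3575-05-17.

3575-05-17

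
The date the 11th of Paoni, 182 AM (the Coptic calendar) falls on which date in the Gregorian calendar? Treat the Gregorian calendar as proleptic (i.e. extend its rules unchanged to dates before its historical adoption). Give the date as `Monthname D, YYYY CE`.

June 6, 466 CE

Julian Day Number of the source date = 1891420.
Converting JDN 1891420 to the Gregorian calendar gives 6 June 466 CE.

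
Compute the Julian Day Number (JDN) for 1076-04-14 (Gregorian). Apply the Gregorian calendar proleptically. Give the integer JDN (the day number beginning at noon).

JDN 2400001 is 17 November 1858 CE (Gregorian), MJD 0; the target day is −285836 days from there, so JDN = 2114165.

2114165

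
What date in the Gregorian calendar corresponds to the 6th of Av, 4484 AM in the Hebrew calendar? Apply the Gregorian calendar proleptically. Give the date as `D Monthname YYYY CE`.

Both dates share Julian Day Number 1985711; in the Gregorian calendar that is 4 August 724 CE.

4 August 724 CE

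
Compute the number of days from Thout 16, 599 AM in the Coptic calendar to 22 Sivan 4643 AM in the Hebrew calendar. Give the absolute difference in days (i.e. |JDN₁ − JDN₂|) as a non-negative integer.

JDN of the first date = 2043464.
JDN of the second date = 2043726.
|2043726 − 2043464| = 262.

262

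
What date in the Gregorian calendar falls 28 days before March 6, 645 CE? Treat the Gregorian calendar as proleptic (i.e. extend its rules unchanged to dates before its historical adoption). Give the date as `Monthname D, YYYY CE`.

February 6, 645 CE

Counting 28 days back from JDN 1956706 reaches JDN 1956678, which is February 6, 645 CE.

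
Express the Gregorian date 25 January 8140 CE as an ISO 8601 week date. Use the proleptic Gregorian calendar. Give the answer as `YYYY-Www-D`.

The weekday is Monday (ISO weekday 1).
That Monday belongs to ISO week 4 of ISO year 8140.

8140-W04-1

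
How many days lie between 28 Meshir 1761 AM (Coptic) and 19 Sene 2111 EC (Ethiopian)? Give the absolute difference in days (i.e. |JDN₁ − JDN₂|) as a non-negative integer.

27139

First date → JDN 2468047; second date → JDN 2495186.
The interval is |2468047 − 2495186| = 27139 days.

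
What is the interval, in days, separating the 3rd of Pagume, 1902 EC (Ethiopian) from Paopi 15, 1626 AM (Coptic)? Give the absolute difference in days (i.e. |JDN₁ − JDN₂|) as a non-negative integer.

318

JDN of the first date = 2418923.
JDN of the second date = 2418605.
|2418605 − 2418923| = 318.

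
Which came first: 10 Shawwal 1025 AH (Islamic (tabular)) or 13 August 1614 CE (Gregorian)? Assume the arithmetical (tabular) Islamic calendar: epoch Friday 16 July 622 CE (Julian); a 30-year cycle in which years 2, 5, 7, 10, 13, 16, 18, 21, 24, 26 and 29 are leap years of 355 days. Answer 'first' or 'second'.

The two dates have Julian Day Numbers 2311586 and 2310786 respectively.
Since 2310786 < 2311586, the second date comes first.

second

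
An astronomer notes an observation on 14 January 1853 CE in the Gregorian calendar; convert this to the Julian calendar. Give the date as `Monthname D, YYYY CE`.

At this point the Julian calendar is 12 days behind the Gregorian.
14 January 1853 Gregorian − 12 days → 2 January 1853 Julian.

January 2, 1853 CE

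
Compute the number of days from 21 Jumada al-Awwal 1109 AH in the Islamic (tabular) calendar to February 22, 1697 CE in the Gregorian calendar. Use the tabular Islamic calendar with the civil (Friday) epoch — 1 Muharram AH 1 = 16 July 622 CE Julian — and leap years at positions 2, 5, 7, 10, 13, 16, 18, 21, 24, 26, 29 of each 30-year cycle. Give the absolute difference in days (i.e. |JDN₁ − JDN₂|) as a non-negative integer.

286

JDN of the first date = 2341216.
JDN of the second date = 2340930.
|2340930 − 2341216| = 286.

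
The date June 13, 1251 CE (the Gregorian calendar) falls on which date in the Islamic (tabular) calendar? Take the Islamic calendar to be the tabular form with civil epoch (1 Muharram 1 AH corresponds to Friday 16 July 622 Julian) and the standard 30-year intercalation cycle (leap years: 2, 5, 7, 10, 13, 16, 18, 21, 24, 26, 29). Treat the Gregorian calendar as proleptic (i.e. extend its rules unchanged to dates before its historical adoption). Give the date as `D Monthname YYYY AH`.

14 Rabi' al-Awwal 649 AH

Julian Day Number of the source date = 2178142.
Converting JDN 2178142 to the tabular Islamic calendar gives 14 Rabi' al-Awwal 649 AH.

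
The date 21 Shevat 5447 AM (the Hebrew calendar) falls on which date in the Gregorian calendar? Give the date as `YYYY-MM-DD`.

1687-02-04

Julian Day Number of the source date = 2337259.
Converting JDN 2337259 to the Gregorian calendar gives 4 February 1687 CE.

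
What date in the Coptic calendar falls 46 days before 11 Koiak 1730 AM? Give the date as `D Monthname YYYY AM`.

The starting date is JDN 2456647; 2456647 − 46 = 2456601.
JDN 2456601 corresponds to 25 Paopi 1730 AM.

25 Paopi 1730 AM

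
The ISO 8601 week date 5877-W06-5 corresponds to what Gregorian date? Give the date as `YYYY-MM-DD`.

5877-02-09

ISO week 1 of 5877 is the week containing the first Thursday of 5877.
Week 6, day 5 (Friday) lands on 5877-02-09.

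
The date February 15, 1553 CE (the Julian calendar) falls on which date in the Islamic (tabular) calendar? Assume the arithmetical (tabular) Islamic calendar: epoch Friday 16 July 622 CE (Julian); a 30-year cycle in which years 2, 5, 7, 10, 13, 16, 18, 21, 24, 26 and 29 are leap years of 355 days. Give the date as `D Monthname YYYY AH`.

Both dates share Julian Day Number 2288337; in the tabular Islamic calendar that is 1 Rabi' al-Awwal 960 AH.

1 Rabi' al-Awwal 960 AH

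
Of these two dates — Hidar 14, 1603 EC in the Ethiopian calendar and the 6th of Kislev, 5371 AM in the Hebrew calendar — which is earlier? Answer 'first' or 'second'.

First date → JDN 2309424; second date → JDN 2309426.
JDN 2309424 < JDN 2309426, so the first date is earlier.

first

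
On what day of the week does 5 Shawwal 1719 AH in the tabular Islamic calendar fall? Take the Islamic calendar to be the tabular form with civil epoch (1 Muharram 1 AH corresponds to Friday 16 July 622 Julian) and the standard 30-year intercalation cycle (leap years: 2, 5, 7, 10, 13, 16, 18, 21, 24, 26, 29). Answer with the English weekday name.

Equivalently 16 February 2290 Gregorian, JDN 2557512.
2557512 ≡ 6 (mod 7); counting from Monday = 0 gives Sunday.

Sunday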